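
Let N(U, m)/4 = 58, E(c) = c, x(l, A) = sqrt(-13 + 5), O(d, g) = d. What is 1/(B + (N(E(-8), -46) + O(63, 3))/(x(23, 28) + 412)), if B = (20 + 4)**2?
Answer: 97898692/56459740657 + 590*I*sqrt(2)/56459740657 ≈ 0.001734 + 1.4778e-8*I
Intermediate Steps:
x(l, A) = 2*I*sqrt(2) (x(l, A) = sqrt(-8) = 2*I*sqrt(2))
N(U, m) = 232 (N(U, m) = 4*58 = 232)
B = 576 (B = 24**2 = 576)
1/(B + (N(E(-8), -46) + O(63, 3))/(x(23, 28) + 412)) = 1/(576 + (232 + 63)/(2*I*sqrt(2) + 412)) = 1/(576 + 295/(412 + 2*I*sqrt(2)))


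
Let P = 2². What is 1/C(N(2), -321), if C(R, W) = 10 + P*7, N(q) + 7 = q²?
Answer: 1/38 ≈ 0.026316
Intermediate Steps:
N(q) = -7 + q²
P = 4
C(R, W) = 38 (C(R, W) = 10 + 4*7 = 10 + 28 = 38)
1/C(N(2), -321) = 1/38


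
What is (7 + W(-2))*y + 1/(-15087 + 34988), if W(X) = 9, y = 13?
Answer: 4139409/19901 ≈ 208.00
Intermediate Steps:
(7 + W(-2))*y + 1/(-15087 + 34988) = (7 + 9)*13 + 1/(-15087 + 34988) = 16*13 + 1/19901 = 208 + 1/19901 = 4139409/19901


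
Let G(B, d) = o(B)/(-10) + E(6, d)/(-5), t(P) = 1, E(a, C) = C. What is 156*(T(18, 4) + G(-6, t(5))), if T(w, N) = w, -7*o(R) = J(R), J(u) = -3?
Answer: 96954/35 ≈ 2770.1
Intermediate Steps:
o(R) = 3/7 (o(R) = -1/7*(-3) = 3/7)
G(B, d) = -3/70 - d/5 (G(B, d) = (3/7)/(-10) + d/(-5) = (3/7)*(-1/10) + d*(-1/5) = -3/70 - d/5)
156*(T(18, 4) + G(-6, t(5))) = 156*(18 + (-3/70 - 1/5*1)) = 156*(18 + (-3/70 - 1/5)) = 156*(18 - 17/70) = 156*(1243/70) = 96954/35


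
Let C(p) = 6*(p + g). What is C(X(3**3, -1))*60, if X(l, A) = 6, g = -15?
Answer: -3240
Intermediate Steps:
C(p) = -90 + 6*p (C(p) = 6*(p - 15) = 6*(-15 + p) = -90 + 6*p)
C(X(3**3, -1))*60 = (-90 + 6*6)*60 = (-90 + 36)*60 = -54*60 = -3240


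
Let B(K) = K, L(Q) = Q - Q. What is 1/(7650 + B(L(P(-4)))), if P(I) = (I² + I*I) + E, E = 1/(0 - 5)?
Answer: 1/7650 ≈ 0.00013072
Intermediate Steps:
E = -⅕ (E = 1/(-5) = -⅕ ≈ -0.20000)
P(I) = -⅕ + 2*I² (P(I) = (I² + I*I) - ⅕ = (I² + I²) - ⅕ = 2*I² - ⅕ = -⅕ + 2*I²)
L(Q) = 0
1/(7650 + B(L(P(-4)))) = 1/(7650 + 0) = 1/7650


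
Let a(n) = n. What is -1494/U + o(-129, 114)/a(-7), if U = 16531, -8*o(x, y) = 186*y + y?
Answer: 176162097/462868 ≈ 380.59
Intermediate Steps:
o(x, y) = -187*y/8 (o(x, y) = -(186*y + y)/8 = -187*y/8)
-1494/U + o(-129, 114)/a(-7) = -1494/16531 - 187/8*114/(-7) = -1494*1/16531 - 10659/4*(-1/7) = -1494/16531 + 10659/28 = 176162097/462868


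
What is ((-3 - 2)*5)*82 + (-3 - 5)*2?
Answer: -2066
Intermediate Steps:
((-3 - 2)*5)*82 + (-3 - 5)*2 = -5*5*82 - 8*2 = -25*82 - 16 = -2050 - 16 = -2066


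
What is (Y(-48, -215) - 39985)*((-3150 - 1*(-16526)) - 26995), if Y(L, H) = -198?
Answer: 547252277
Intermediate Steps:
(Y(-48, -215) - 39985)*((-3150 - 1*(-16526)) - 26995) = (-198 - 39985)*((-3150 - 1*(-16526)) - 26995) = -40183*((-3150 + 16526) - 26995) = -40183*(13376 - 26995) = -40183*(-13619) = 547252277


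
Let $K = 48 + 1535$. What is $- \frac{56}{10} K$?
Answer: $- \frac{44324}{5} \approx -8864.8$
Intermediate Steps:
$K = 1583$
$- \frac{56}{10} K = - \frac{56}{10} \cdot 1583 = \left(-56\right) \frac{1}{10} \cdot 1583 = \left(- \frac{28}{5}\right) 1583 = - \frac{44324}{5}$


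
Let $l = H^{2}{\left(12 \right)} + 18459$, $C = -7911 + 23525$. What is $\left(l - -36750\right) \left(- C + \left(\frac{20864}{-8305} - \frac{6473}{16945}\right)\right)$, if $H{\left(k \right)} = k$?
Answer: $- \frac{24330276131799987}{28145645} \approx -8.6444 \cdot 10^{8}$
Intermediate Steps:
$C = 15614$
$l = 18603$ ($l = 12^{2} + 18459 = 144 + 18459 = 18603$)
$\left(l - -36750\right) \left(- C + \left(\frac{20864}{-8305} - \frac{6473}{16945}\right)\right) = \left(18603 - -36750\right) \left(\left(-1\right) 15614 + \left(\frac{20864}{-8305} - \frac{6473}{16945}\right)\right) = \left(18603 + 36750\right) \left(-15614 + \left(20864 \left(- \frac{1}{8305}\right) - \frac{6473}{16945}\right)\right) = 55353 \left(-15614 - \frac{81459749}{28145645}\right) = 55353 \left(- \frac{439547560779}{28145645}\right) = - \frac{24330276131799987}{28145645}$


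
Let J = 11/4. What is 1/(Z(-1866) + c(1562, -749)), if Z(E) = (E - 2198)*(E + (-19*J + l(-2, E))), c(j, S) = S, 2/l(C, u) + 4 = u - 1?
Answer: 1871/14584488677 ≈ 1.2829e-7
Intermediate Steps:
l(C, u) = 2/(-5 + u) (l(C, u) = 2/(-4 + (u - 1)) = 2/(-4 + (-1 + u)) = 2/(-5 + u))
J = 11/4 (J = 11*(¼) = 11/4 ≈ 2.7500)
Z(E) = (-2198 + E)*(-209/4 + E + 2/(-5 + E)) (Z(E) = (E - 2198)*(E + (-19*11/4 + 2/(-5 + E))) = (-2198 + E)*(E + (-209/4 + 2/(-5 + E))) = (-2198 + E)*(-209/4 + E + 2/(-5 + E)))
1/(Z(-1866) + c(1562, -749)) = 1/((-2314494 - 9021*(-1866)² + 4*(-1866)³ + 504395*(-1866))/(4*(-5 - 1866)) - 749) = 1/((¼)*(-2314494 - 9021*3481956 + 4*(-6497329896) - 941201070)/(-1871) - 749) = 1/((¼)*(-1/1871)*(-2314494 - 31410725076 - 25989319584 - 941201070) - 749) = 1/((¼)*(-1/1871)*(-58343560224) - 749) = 1/(14585890056/1871 - 749) = 1/(14584488677/1871) = 1871/14584488677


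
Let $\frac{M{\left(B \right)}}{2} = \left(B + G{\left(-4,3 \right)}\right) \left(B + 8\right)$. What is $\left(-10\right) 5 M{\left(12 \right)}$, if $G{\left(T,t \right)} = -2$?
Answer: $-20000$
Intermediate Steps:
$M{\left(B \right)} = 2 \left(-2 + B\right) \left(8 + B\right)$ ($M{\left(B \right)} = 2 \left(B - 2\right) \left(B + 8\right) = 2 \left(-2 + B\right) \left(8 + B\right)$)
$\left(-10\right) 5 M{\left(12 \right)} = \left(-10\right) 5 \left(-32 + 2 \cdot 12^{2} + 12 \cdot 12\right) = - 50 \left(-32 + 2 \cdot 144 + 144\right) = - 50 \left(-32 + 288 + 144\right) = \left(-50\right) 400 = -20000$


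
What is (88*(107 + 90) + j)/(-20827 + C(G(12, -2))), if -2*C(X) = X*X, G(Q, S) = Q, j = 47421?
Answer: -64757/20899 ≈ -3.0986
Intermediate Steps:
C(X) = -X**2/2 (C(X) = -X*X/2 = -X**2/2)
(88*(107 + 90) + j)/(-20827 + C(G(12, -2))) = (88*(107 + 90) + 47421)/(-20827 - 1/2*12**2) = (88*197 + 47421)/(-20827 - 1/2*144) = (17336 + 47421)/(-20827 - 72) = 64757/(-20899) = 64757*(-1/20899) = -64757/20899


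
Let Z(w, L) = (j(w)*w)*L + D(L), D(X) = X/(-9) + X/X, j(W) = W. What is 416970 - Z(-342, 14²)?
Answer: -202571579/9 ≈ -2.2508e+7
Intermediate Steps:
D(X) = 1 - X/9 (D(X) = X*(-⅑) + 1 = -X/9 + 1 = 1 - X/9)
Z(w, L) = 1 - L/9 + L*w² (Z(w, L) = (w*w)*L + (1 - L/9) = w²*L + (1 - L/9) = L*w² + (1 - L/9) = 1 - L/9 + L*w²)
416970 - Z(-342, 14²) = 416970 - (1 - ⅑*14² + 14²*(-342)²) = 416970 - (1 - ⅑*196 + 196*116964) = 416970 - (1 - 196/9 + 22924944) = 416970 - 1*206324309/9 = 416970 - 206324309/9 = -202571579/9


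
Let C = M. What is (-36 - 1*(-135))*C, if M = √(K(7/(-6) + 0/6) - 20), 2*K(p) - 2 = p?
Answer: 33*I*√705/2 ≈ 438.11*I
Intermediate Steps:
K(p) = 1 + p/2
M = I*√705/6 (M = √((1 + (7/(-6) + 0/6)/2) - 20) = √((1 + (7*(-⅙) + 0*(⅙))/2) - 20) = √((1 + (-7/6 + 0)/2) - 20) = √((1 + (½)*(-7/6)) - 20) = √((1 - 7/12) - 20) = √(5/12 - 20) = √(-235/12) = I*√705/6 ≈ 4.4253*I)
C = I*√705/6 ≈ 4.4253*I
(-36 - 1*(-135))*C = (-36 - 1*(-135))*(I*√705/6) = (-36 + 135)*(I*√705/6) = 99*(I*√705/6) = 33*I*√705/2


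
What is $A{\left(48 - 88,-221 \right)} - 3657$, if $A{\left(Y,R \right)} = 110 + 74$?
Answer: $-3473$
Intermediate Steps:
$A{\left(Y,R \right)} = 184$
$A{\left(48 - 88,-221 \right)} - 3657 = 184 - 3657 = -3473$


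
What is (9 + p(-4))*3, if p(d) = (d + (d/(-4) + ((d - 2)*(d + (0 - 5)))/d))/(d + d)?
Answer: 531/16 ≈ 33.188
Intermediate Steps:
p(d) = (3*d/4 + (-5 + d)*(-2 + d)/d)/(2*d) (p(d) = (d + (d*(-¼) + ((-2 + d)*(d - 5))/d))/((2*d)) = (d + (-d/4 + ((-2 + d)*(-5 + d))/d))*(1/(2*d)) = (d + (-d/4 + ((-5 + d)*(-2 + d))/d))*(1/(2*d)) = (d + (-d/4 + (-5 + d)*(-2 + d)/d))*(1/(2*d)) = (3*d/4 + (-5 + d)*(-2 + d)/d)*(1/(2*d)) = (3*d/4 + (-5 + d)*(-2 + d)/d)/(2*d))
(9 + p(-4))*3 = (9 + (7/8 + 5/(-4)² - 7/2/(-4)))*3 = (9 + (7/8 + 5*(1/16) - 7/2*(-¼)))*3 = (9 + (7/8 + 5/16 + 7/8))*3 = (9 + 33/16)*3 = (177/16)*3 = 531/16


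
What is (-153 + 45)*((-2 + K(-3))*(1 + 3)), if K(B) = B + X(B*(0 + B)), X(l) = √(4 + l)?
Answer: 2160 - 432*√13 ≈ 602.40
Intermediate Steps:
K(B) = B + √(4 + B²) (K(B) = B + √(4 + B*(0 + B)) = B + √(4 + B*B) = B + √(4 + B²))
(-153 + 45)*((-2 + K(-3))*(1 + 3)) = (-153 + 45)*((-2 + (-3 + √(4 + (-3)²)))*(1 + 3)) = -108*(-2 + (-3 + √(4 + 9)))*4 = -108*(-2 + (-3 + √13))*4 = -108*(-5 + √13)*4 = -108*(-20 + 4*√13) = 2160 - 432*√13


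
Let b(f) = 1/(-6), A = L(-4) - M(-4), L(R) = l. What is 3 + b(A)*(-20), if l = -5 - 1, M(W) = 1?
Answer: 19/3 ≈ 6.3333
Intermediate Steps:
l = -6
L(R) = -6
A = -7 (A = -6 - 1*1 = -6 - 1 = -7)
b(f) = -⅙
3 + b(A)*(-20) = 3 - ⅙*(-20) = 3 + 10/3 = 19/3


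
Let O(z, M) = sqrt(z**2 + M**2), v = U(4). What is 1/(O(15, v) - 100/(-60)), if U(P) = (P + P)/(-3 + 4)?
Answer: 3/56 ≈ 0.053571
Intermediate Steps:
U(P) = 2*P (U(P) = (2*P)/1 = (2*P)*1 = 2*P)
v = 8 (v = 2*4 = 8)
O(z, M) = sqrt(M**2 + z**2)
1/(O(15, v) - 100/(-60)) = 1/(sqrt(8**2 + 15**2) - 100/(-60)) = 1/(sqrt(64 + 225) - 100*(-1/60)) = 1/(sqrt(289) + 5/3) = 1/(17 + 5/3) = 1/(56/3) = 3/56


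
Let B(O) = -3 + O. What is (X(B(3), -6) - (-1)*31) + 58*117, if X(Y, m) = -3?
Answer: 6814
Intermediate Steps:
(X(B(3), -6) - (-1)*31) + 58*117 = (-3 - (-1)*31) + 58*117 = (-3 - 1*(-31)) + 6786 = (-3 + 31) + 6786 = 28 + 6786 = 6814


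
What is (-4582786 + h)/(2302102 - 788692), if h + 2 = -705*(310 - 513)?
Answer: -1479891/504470 ≈ -2.9336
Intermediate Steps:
h = 143113 (h = -2 - 705*(310 - 513) = -2 - 705*(-203) = -2 + 143115 = 143113)
(-4582786 + h)/(2302102 - 788692) = (-4582786 + 143113)/(2302102 - 788692) = -4439673/1513410 = -4439673*1/1513410 = -1479891/504470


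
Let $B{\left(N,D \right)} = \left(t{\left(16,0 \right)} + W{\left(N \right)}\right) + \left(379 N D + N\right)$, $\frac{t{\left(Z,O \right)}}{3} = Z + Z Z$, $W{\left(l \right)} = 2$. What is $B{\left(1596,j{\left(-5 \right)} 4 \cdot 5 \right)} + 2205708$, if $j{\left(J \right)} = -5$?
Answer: $-58280278$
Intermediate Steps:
$t{\left(Z,O \right)} = 3 Z + 3 Z^{2}$ ($t{\left(Z,O \right)} = 3 \left(Z + Z Z\right) = 3 \left(Z + Z^{2}\right) = 3 Z + 3 Z^{2}$)
$B{\left(N,D \right)} = 818 + N + 379 D N$ ($B{\left(N,D \right)} = \left(3 \cdot 16 \left(1 + 16\right) + 2\right) + \left(379 N D + N\right) = \left(3 \cdot 16 \cdot 17 + 2\right) + \left(379 D N + N\right) = \left(816 + 2\right) + \left(N + 379 D N\right) = 818 + \left(N + 379 D N\right) = 818 + N + 379 D N$)
$B{\left(1596,j{\left(-5 \right)} 4 \cdot 5 \right)} + 2205708 = \left(818 + 1596 + 379 \left(-5\right) 4 \cdot 5 \cdot 1596\right) + 2205708 = \left(818 + 1596 + 379 \left(\left(-20\right) 5\right) 1596\right) + 2205708 = \left(818 + 1596 + 379 \left(-100\right) 1596\right) + 2205708 = \left(818 + 1596 - 60488400\right) + 2205708 = -60485986 + 2205708 = -58280278$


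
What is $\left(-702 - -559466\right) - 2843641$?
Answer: $-2284877$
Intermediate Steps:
$\left(-702 - -559466\right) - 2843641 = \left(-702 + 559466\right) - 2843641 = 558764 - 2843641 = -2284877$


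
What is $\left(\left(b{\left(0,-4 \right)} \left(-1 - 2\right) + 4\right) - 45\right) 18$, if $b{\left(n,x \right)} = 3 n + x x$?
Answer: $-1602$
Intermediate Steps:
$b{\left(n,x \right)} = x^{2} + 3 n$ ($b{\left(n,x \right)} = 3 n + x^{2} = x^{2} + 3 n$)
$\left(\left(b{\left(0,-4 \right)} \left(-1 - 2\right) + 4\right) - 45\right) 18 = \left(\left(\left(\left(-4\right)^{2} + 3 \cdot 0\right) \left(-1 - 2\right) + 4\right) - 45\right) 18 = \left(\left(\left(16 + 0\right) \left(-3\right) + 4\right) - 45\right) 18 = \left(\left(16 \left(-3\right) + 4\right) - 45\right) 18 = \left(\left(-48 + 4\right) - 45\right) 18 = \left(-44 - 45\right) 18 = \left(-89\right) 18 = -1602$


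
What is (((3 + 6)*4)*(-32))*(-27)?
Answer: 31104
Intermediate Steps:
(((3 + 6)*4)*(-32))*(-27) = ((9*4)*(-32))*(-27) = (36*(-32))*(-27) = -1152*(-27) = 31104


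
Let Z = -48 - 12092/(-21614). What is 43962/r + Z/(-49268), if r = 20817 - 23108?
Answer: -11702960439361/609909190658 ≈ -19.188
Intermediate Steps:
r = -2291
Z = -512690/10807 (Z = -48 - 12092*(-1)/21614 = -48 - 1*(-6046/10807) = -48 + 6046/10807 = -512690/10807 ≈ -47.441)
43962/r + Z/(-49268) = 43962/(-2291) - 512690/10807/(-49268) = 43962*(-1/2291) - 512690/10807*(-1/49268) = -43962/2291 + 256345/266219638 = -11702960439361/609909190658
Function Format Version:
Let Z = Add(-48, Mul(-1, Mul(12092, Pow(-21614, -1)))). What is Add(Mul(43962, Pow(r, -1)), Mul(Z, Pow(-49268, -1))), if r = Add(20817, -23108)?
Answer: Rational(-11702960439361, 609909190658) ≈ -19.188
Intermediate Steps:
r = -2291
Z = Rational(-512690, 10807) (Z = Add(-48, Mul(-1, Mul(12092, Rational(-1, 21614)))) = Add(-48, Mul(-1, Rational(-6046, 10807))) = Add(-48, Rational(6046, 10807)) = Rational(-512690, 10807) ≈ -47.441)
Add(Mul(43962, Pow(r, -1)), Mul(Z, Pow(-49268, -1))) = Add(Mul(43962, Pow(-2291, -1)), Mul(Rational(-512690, 10807), Pow(-49268, -1))) = Add(Mul(43962, Rational(-1, 2291)), Mul(Rational(-512690, 10807), Rational(-1, 49268))) = Add(Rational(-43962, 2291), Rational(256345, 266219638)) = Rational(-11702960439361, 609909190658)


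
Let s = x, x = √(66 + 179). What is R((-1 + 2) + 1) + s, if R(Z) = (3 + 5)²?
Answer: 64 + 7*√5 ≈ 79.652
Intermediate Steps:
x = 7*√5 (x = √245 = 7*√5 ≈ 15.652)
R(Z) = 64 (R(Z) = 8² = 64)
s = 7*√5 ≈ 15.652
R((-1 + 2) + 1) + s = 64 + 7*√5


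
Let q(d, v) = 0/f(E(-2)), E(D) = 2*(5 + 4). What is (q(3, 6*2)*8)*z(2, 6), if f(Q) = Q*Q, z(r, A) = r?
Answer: 0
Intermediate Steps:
E(D) = 18 (E(D) = 2*9 = 18)
f(Q) = Q²
q(d, v) = 0 (q(d, v) = 0/(18²) = 0/324 = 0*(1/324) = 0)
(q(3, 6*2)*8)*z(2, 6) = (0*8)*2 = 0*2 = 0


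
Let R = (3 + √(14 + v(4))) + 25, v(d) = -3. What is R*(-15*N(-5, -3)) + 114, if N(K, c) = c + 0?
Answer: 1374 + 45*√11 ≈ 1523.2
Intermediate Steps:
N(K, c) = c
R = 28 + √11 (R = (3 + √(14 - 3)) + 25 = (3 + √11) + 25 = 28 + √11 ≈ 31.317)
R*(-15*N(-5, -3)) + 114 = (28 + √11)*(-15*(-3)) + 114 = (28 + √11)*45 + 114 = (1260 + 45*√11) + 114 = 1374 + 45*√11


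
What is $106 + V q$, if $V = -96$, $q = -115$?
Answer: $11146$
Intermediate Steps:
$106 + V q = 106 - -11040 = 106 + 11040 = 11146$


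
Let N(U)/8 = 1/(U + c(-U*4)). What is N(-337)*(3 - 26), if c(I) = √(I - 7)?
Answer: 15502/28057 + 138*√149/28057 ≈ 0.61256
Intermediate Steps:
c(I) = √(-7 + I)
N(U) = 8/(U + √(-7 - 4*U)) (N(U) = 8/(U + √(-7 - U*4)) = 8/(U + √(-7 - 4*U)))
N(-337)*(3 - 26) = (8/(-337 + √(-7 - 4*(-337))))*(3 - 26) = (8/(-337 + √(-7 + 1348)))*(-23) = (8/(-337 + √1341))*(-23) = (8/(-337 + 3*√149))*(-23) = -184/(-337 + 3*√149)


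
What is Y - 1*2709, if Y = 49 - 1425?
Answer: -4085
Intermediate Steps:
Y = -1376
Y - 1*2709 = -1376 - 1*2709 = -1376 - 2709 = -4085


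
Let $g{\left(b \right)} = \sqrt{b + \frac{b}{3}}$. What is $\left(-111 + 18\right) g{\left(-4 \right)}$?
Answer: $- 124 i \sqrt{3} \approx - 214.77 i$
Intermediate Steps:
$g{\left(b \right)} = \frac{2 \sqrt{3} \sqrt{b}}{3}$ ($g{\left(b \right)} = \sqrt{b + b \frac{1}{3}} = \sqrt{b + \frac{b}{3}} = \sqrt{\frac{4 b}{3}} = \frac{2 \sqrt{3} \sqrt{b}}{3}$)
$\left(-111 + 18\right) g{\left(-4 \right)} = \left(-111 + 18\right) \frac{2 \sqrt{3} \sqrt{-4}}{3} = - 93 \frac{2 \sqrt{3} \cdot 2 i}{3} = - 93 \frac{4 i \sqrt{3}}{3} = - 124 i \sqrt{3}$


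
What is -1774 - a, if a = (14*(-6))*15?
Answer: -514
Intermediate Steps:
a = -1260 (a = -84*15 = -1260)
-1774 - a = -1774 - 1*(-1260) = -1774 + 1260 = -514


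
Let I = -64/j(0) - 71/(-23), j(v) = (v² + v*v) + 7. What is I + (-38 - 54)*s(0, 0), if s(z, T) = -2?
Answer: 28649/161 ≈ 177.94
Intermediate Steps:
j(v) = 7 + 2*v² (j(v) = (v² + v²) + 7 = 2*v² + 7 = 7 + 2*v²)
I = -975/161 (I = -64/(7 + 2*0²) - 71/(-23) = -64/(7 + 2*0) - 71*(-1/23) = -64/(7 + 0) + 71/23 = -64/7 + 71/23 = -975/161 ≈ -6.0559)
I + (-38 - 54)*s(0, 0) = -975/161 + (-38 - 54)*(-2) = -975/161 - 92*(-2) = -975/161 + 184 = 28649/161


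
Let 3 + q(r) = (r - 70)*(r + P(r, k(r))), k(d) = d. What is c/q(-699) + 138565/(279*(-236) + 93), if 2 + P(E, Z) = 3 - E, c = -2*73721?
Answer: 684820483/3625698 ≈ 188.88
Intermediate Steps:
c = -147442
P(E, Z) = 1 - E (P(E, Z) = -2 + (3 - E) = 1 - E)
q(r) = -73 + r (q(r) = -3 + (r - 70)*(r + (1 - r)) = -3 + (-70 + r)*1 = -3 + (-70 + r) = -73 + r)
c/q(-699) + 138565/(279*(-236) + 93) = -147442/(-73 - 699) + 138565/(279*(-236) + 93) = -147442/(-772) + 138565/(-65844 + 93) = -147442*(-1/772) + 138565/(-65751) = 73721/386 + 138565*(-1/65751) = 73721/386 - 19795/9393 = 684820483/3625698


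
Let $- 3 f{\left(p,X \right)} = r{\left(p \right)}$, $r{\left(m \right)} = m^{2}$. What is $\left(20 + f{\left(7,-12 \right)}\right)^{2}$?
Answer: $\frac{121}{9} \approx 13.444$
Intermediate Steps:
$f{\left(p,X \right)} = - \frac{p^{2}}{3}$
$\left(20 + f{\left(7,-12 \right)}\right)^{2} = \left(20 - \frac{7^{2}}{3}\right)^{2} = \left(20 - \frac{49}{3}\right)^{2} = \left(\frac{11}{3}\right)^{2} = \frac{121}{9}$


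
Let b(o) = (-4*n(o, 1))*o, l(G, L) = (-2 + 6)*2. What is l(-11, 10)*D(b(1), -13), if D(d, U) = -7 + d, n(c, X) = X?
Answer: -88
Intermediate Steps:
l(G, L) = 8 (l(G, L) = 4*2 = 8)
b(o) = -4*o (b(o) = (-4*1)*o = -4*o)
l(-11, 10)*D(b(1), -13) = 8*(-7 - 4*1) = 8*(-7 - 4) = 8*(-11) = -88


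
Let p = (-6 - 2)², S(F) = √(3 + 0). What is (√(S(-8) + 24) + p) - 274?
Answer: -210 + √(24 + √3) ≈ -204.93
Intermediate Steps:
S(F) = √3
p = 64 (p = (-8)² = 64)
(√(S(-8) + 24) + p) - 274 = (√(√3 + 24) + 64) - 274 = (√(24 + √3) + 64) - 274 = (64 + √(24 + √3)) - 274 = -210 + √(24 + √3)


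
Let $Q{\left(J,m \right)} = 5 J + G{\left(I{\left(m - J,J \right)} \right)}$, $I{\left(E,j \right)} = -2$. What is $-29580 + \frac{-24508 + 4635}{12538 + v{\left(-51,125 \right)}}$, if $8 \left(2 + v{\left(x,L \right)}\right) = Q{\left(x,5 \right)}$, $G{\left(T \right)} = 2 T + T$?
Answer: $- \frac{2958957644}{100027} \approx -29582.0$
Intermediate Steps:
$G{\left(T \right)} = 3 T$
$Q{\left(J,m \right)} = -6 + 5 J$ ($Q{\left(J,m \right)} = 5 J + 3 \left(-2\right) = 5 J - 6 = -6 + 5 J$)
$v{\left(x,L \right)} = - \frac{11}{4} + \frac{5 x}{8}$ ($v{\left(x,L \right)} = -2 + \frac{-6 + 5 x}{8} = -2 + \left(- \frac{3}{4} + \frac{5 x}{8}\right) = - \frac{11}{4} + \frac{5 x}{8}$)
$-29580 + \frac{-24508 + 4635}{12538 + v{\left(-51,125 \right)}} = -29580 + \frac{-24508 + 4635}{12538 + \left(- \frac{11}{4} + \frac{5}{8} \left(-51\right)\right)} = -29580 - \frac{19873}{12538 - \frac{277}{8}} = -29580 - \frac{19873}{\frac{100027}{8}} = -29580 - \frac{158984}{100027} = - \frac{2958957644}{100027}$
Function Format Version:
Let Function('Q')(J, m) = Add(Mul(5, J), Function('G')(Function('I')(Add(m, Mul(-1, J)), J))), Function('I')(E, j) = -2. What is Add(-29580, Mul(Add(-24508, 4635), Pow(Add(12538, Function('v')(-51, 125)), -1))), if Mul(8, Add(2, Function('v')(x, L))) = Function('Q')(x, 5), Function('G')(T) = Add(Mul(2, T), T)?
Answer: Rational(-2958957644, 100027) ≈ -29582.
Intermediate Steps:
Function('G')(T) = Mul(3, T)
Function('Q')(J, m) = Add(-6, Mul(5, J)) (Function('Q')(J, m) = Add(Mul(5, J), Mul(3, -2)) = Add(Mul(5, J), -6) = Add(-6, Mul(5, J)))
Function('v')(x, L) = Add(Rational(-11, 4), Mul(Rational(5, 8), x)) (Function('v')(x, L) = Add(-2, Mul(Rational(1, 8), Add(-6, Mul(5, x)))) = Add(-2, Add(Rational(-3, 4), Mul(Rational(5, 8), x))) = Add(Rational(-11, 4), Mul(Rational(5, 8), x)))
Add(-29580, Mul(Add(-24508, 4635), Pow(Add(12538, Function('v')(-51, 125)), -1))) = Add(-29580, Mul(Add(-24508, 4635), Pow(Add(12538, Add(Rational(-11, 4), Mul(Rational(5, 8), -51))), -1))) = Add(-29580, Mul(-19873, Pow(Add(12538, Add(Rational(-11, 4), Rational(-255, 8))), -1))) = Add(-29580, Mul(-19873, Pow(Add(12538, Rational(-277, 8)), -1))) = Add(-29580, Mul(-19873, Pow(Rational(100027, 8), -1))) = Add(-29580, Mul(-19873, Rational(8, 100027))) = Add(-29580, Rational(-158984, 100027)) = Rational(-2958957644, 100027)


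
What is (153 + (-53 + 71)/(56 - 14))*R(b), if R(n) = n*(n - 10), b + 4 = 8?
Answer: -25776/7 ≈ -3682.3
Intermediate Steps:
b = 4 (b = -4 + 8 = 4)
R(n) = n*(-10 + n)
(153 + (-53 + 71)/(56 - 14))*R(b) = (153 + (-53 + 71)/(56 - 14))*(4*(-10 + 4)) = (153 + 18/42)*(4*(-6)) = (153 + 18*(1/42))*(-24) = (153 + 3/7)*(-24) = (1074/7)*(-24) = -25776/7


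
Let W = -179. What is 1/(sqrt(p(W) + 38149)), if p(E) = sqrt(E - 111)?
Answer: 1/sqrt(38149 + I*sqrt(290)) ≈ 0.0051199 - 1.14e-6*I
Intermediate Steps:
p(E) = sqrt(-111 + E)
1/(sqrt(p(W) + 38149)) = 1/(sqrt(sqrt(-111 - 179) + 38149)) = 1/(sqrt(sqrt(-290) + 38149)) = 1/(sqrt(I*sqrt(290) + 38149)) = 1/(sqrt(38149 + I*sqrt(290))) = 1/sqrt(38149 + I*sqrt(290))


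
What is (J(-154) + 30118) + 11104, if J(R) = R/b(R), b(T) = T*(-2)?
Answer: 82443/2 ≈ 41222.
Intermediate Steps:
b(T) = -2*T
J(R) = -1/2 (J(R) = R/((-2*R)) = R*(-1/(2*R)) = -1/2)
(J(-154) + 30118) + 11104 = (-1/2 + 30118) + 11104 = 60235/2 + 11104 = 82443/2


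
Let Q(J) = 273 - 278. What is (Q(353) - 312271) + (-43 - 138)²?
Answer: -279515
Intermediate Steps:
Q(J) = -5
(Q(353) - 312271) + (-43 - 138)² = (-5 - 312271) + (-43 - 138)² = -312276 + (-181)² = -312276 + 32761 = -279515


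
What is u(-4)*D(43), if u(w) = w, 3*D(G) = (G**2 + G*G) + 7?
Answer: -4940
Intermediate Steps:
D(G) = 7/3 + 2*G**2/3 (D(G) = ((G**2 + G*G) + 7)/3 = ((G**2 + G**2) + 7)/3 = (2*G**2 + 7)/3 = (7 + 2*G**2)/3 = 7/3 + 2*G**2/3)
u(-4)*D(43) = -4*(7/3 + (2/3)*43**2) = -4*(7/3 + (2/3)*1849) = -4*(7/3 + 3698/3) = -4*1235 = -4940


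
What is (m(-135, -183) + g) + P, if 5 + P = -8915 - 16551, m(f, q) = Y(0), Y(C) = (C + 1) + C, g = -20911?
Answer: -46381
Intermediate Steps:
Y(C) = 1 + 2*C (Y(C) = (1 + C) + C = 1 + 2*C)
m(f, q) = 1 (m(f, q) = 1 + 2*0 = 1 + 0 = 1)
P = -25471 (P = -5 + (-8915 - 16551) = -5 - 25466 = -25471)
(m(-135, -183) + g) + P = (1 - 20911) - 25471 = -20910 - 25471 = -46381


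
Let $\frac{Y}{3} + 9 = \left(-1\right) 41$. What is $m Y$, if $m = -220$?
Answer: $33000$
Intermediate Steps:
$Y = -150$ ($Y = -27 + 3 \left(\left(-1\right) 41\right) = -27 + 3 \left(-41\right) = -27 - 123 = -150$)
$m Y = \left(-220\right) \left(-150\right) = 33000$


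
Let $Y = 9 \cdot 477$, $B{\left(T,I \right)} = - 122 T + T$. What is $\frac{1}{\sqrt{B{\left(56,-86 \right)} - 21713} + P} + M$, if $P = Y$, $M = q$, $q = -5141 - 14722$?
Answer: $\frac{- 19863 \sqrt{28489} + 85271858 i}{\sqrt{28489} - 4293 i} \approx -19863.0 - 9.0599 \cdot 10^{-6} i$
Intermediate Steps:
$q = -19863$ ($q = -5141 - 14722 = -19863$)
$B{\left(T,I \right)} = - 121 T$
$M = -19863$
$Y = 4293$
$P = 4293$
$\frac{1}{\sqrt{B{\left(56,-86 \right)} - 21713} + P} + M = \frac{1}{\sqrt{\left(-121\right) 56 - 21713} + 4293} - 19863 = \frac{1}{\sqrt{-6776 - 21713} + 4293} - 19863 = \frac{1}{\sqrt{-28489} + 4293} - 19863 = \frac{1}{i \sqrt{28489} + 4293} - 19863 = \frac{1}{4293 + i \sqrt{28489}} - 19863 = -19863 + \frac{1}{4293 + i \sqrt{28489}}$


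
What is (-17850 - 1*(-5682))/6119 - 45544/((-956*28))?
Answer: -5878661/20474174 ≈ -0.28713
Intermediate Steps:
(-17850 - 1*(-5682))/6119 - 45544/((-956*28)) = (-17850 + 5682)*(1/6119) - 45544/(-26768) = -12168*1/6119 - 45544*(-1/26768) = -12168/6119 + 5693/3346 = -5878661/20474174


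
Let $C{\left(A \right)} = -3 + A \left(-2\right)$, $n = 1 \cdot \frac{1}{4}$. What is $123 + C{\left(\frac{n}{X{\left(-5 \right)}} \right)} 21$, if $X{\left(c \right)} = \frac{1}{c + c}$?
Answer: $165$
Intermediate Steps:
$n = \frac{1}{4}$ ($n = 1 \cdot \frac{1}{4} = \frac{1}{4} \approx 0.25$)
$X{\left(c \right)} = \frac{1}{2 c}$
$C{\left(A \right)} = -3 - 2 A$
$123 + C{\left(\frac{n}{X{\left(-5 \right)}} \right)} 21 = 123 + \left(-3 - 2 \frac{1}{4 \frac{1}{2 \left(-5\right)}}\right) 21 = 123 + \left(-3 - 2 \frac{1}{4 \cdot \frac{1}{2} \left(- \frac{1}{5}\right)}\right) 21 = 123 + \left(-3 - 2 \frac{1}{4 \left(- \frac{1}{10}\right)}\right) 21 = 123 + \left(-3 - 2 \cdot \frac{1}{4} \left(-10\right)\right) 21 = 123 + \left(-3 - -5\right) 21 = 123 + \left(-3 + 5\right) 21 = 123 + 2 \cdot 21 = 123 + 42 = 165$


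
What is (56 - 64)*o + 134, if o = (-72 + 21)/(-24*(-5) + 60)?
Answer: 2044/15 ≈ 136.27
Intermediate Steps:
o = -17/60 (o = -51/(120 + 60) = -51/180 = -51*1/180 = -17/60 ≈ -0.28333)
(56 - 64)*o + 134 = (56 - 64)*(-17/60) + 134 = -8*(-17/60) + 134 = 34/15 + 134 = 2044/15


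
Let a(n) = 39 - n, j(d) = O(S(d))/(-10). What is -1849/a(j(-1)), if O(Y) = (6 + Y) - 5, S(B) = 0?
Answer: -18490/391 ≈ -47.289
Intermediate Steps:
O(Y) = 1 + Y
j(d) = -⅒ (j(d) = (1 + 0)/(-10) = 1*(-⅒) = -⅒)
-1849/a(j(-1)) = -1849/(39 - 1*(-⅒)) = -1849/(39 + ⅒) = -1849/391/10 = -1849*10/391 = -18490/391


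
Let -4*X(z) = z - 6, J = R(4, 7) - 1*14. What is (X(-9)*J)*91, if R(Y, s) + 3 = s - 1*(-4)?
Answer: -4095/2 ≈ -2047.5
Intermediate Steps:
R(Y, s) = 1 + s (R(Y, s) = -3 + (s - 1*(-4)) = -3 + (s + 4) = -3 + (4 + s) = 1 + s)
J = -6 (J = (1 + 7) - 1*14 = 8 - 14 = -6)
X(z) = 3/2 - z/4 (X(z) = -(z - 6)/4 = -(-6 + z)/4 = 3/2 - z/4)
(X(-9)*J)*91 = ((3/2 - ¼*(-9))*(-6))*91 = ((3/2 + 9/4)*(-6))*91 = ((15/4)*(-6))*91 = -45/2*91 = -4095/2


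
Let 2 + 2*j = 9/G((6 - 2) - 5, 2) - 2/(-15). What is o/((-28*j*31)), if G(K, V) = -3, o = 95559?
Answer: 1433385/31682 ≈ 45.243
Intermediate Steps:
j = -73/30 (j = -1 + (9/(-3) - 2/(-15))/2 = -1 + (9*(-⅓) - 2*(-1/15))/2 = -1 + (-3 + 2/15)/2 = -1 + (½)*(-43/15) = -1 - 43/30 = -73/30 ≈ -2.4333)
o/((-28*j*31)) = 95559/((-28*(-73/30)*31)) = 95559/(((1022/15)*31)) = 95559/(31682/15) = 95559*(15/31682) = 1433385/31682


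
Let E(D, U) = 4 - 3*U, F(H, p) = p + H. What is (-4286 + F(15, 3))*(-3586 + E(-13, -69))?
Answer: 14404500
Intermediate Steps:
F(H, p) = H + p
(-4286 + F(15, 3))*(-3586 + E(-13, -69)) = (-4286 + (15 + 3))*(-3586 + (4 - 3*(-69))) = (-4286 + 18)*(-3586 + (4 + 207)) = -4268*(-3586 + 211) = -4268*(-3375) = 14404500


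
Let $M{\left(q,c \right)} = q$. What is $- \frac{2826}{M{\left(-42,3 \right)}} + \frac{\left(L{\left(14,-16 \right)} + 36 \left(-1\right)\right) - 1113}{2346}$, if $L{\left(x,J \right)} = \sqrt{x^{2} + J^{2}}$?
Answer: $\frac{365641}{5474} + \frac{\sqrt{113}}{1173} \approx 66.805$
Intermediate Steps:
$L{\left(x,J \right)} = \sqrt{J^{2} + x^{2}}$
$- \frac{2826}{M{\left(-42,3 \right)}} + \frac{\left(L{\left(14,-16 \right)} + 36 \left(-1\right)\right) - 1113}{2346} = - \frac{2826}{-42} + \frac{\left(\sqrt{\left(-16\right)^{2} + 14^{2}} + 36 \left(-1\right)\right) - 1113}{2346} = \left(-2826\right) \left(- \frac{1}{42}\right) + \left(\left(\sqrt{256 + 196} - 36\right) - 1113\right) \frac{1}{2346} = \frac{471}{7} + \left(\left(\sqrt{452} - 36\right) - 1113\right) \frac{1}{2346} = \frac{471}{7} + \left(\left(2 \sqrt{113} - 36\right) - 1113\right) \frac{1}{2346} = \frac{471}{7} + \left(\left(-36 + 2 \sqrt{113}\right) - 1113\right) \frac{1}{2346} = \frac{471}{7} + \left(-1149 + 2 \sqrt{113}\right) \frac{1}{2346} = \frac{471}{7} - \left(\frac{383}{782} - \frac{\sqrt{113}}{1173}\right) = \frac{365641}{5474} + \frac{\sqrt{113}}{1173}$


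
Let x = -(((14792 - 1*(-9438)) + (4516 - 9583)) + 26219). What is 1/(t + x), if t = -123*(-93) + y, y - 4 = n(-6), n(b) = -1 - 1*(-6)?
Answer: -1/33934 ≈ -2.9469e-5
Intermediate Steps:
n(b) = 5 (n(b) = -1 + 6 = 5)
y = 9 (y = 4 + 5 = 9)
t = 11448 (t = -123*(-93) + 9 = 11439 + 9 = 11448)
x = -45382 (x = -(((14792 + 9438) - 5067) + 26219) = -((24230 - 5067) + 26219) = -(19163 + 26219) = -1*45382 = -45382)
1/(t + x) = 1/(11448 - 45382) = 1/(-33934) = -1/33934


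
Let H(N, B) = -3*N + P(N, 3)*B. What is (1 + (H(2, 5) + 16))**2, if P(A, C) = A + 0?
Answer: 441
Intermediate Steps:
P(A, C) = A
H(N, B) = -3*N + B*N (H(N, B) = -3*N + N*B = -3*N + B*N)
(1 + (H(2, 5) + 16))**2 = (1 + (2*(-3 + 5) + 16))**2 = (1 + (2*2 + 16))**2 = (1 + (4 + 16))**2 = (1 + 20)**2 = 21**2 = 441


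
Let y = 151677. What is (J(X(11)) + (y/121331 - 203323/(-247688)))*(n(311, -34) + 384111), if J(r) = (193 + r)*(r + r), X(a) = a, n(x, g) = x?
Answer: 529312450106318267/306655436 ≈ 1.7261e+9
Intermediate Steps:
J(r) = 2*r*(193 + r) (J(r) = (193 + r)*(2*r) = 2*r*(193 + r))
(J(X(11)) + (y/121331 - 203323/(-247688)))*(n(311, -34) + 384111) = (2*11*(193 + 11) + (151677/121331 - 203323/(-247688)))*(311 + 384111) = (2*11*204 + (151677*(1/121331) - 203323*(-1/247688)))*384422 = (4488 + (151677/121331 + 203323/247688))*384422 = (4488 + 1270162361/613310872)*384422 = (2753809355897/613310872)*384422 = 529312450106318267/306655436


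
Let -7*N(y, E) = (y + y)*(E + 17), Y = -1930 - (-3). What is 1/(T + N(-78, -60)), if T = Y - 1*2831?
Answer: -7/40014 ≈ -0.00017494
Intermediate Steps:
Y = -1927 (Y = -1930 - 1*(-3) = -1930 + 3 = -1927)
N(y, E) = -2*y*(17 + E)/7 (N(y, E) = -(y + y)*(E + 17)/7 = -2*y*(17 + E)/7)
T = -4758 (T = -1927 - 1*2831 = -1927 - 2831 = -4758)
1/(T + N(-78, -60)) = 1/(-4758 - 2/7*(-78)*(17 - 60)) = 1/(-4758 - 2/7*(-78)*(-43)) = 1/(-4758 - 6708/7) = 1/(-40014/7) = -7/40014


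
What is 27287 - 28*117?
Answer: 24011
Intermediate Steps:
27287 - 28*117 = 27287 - 1*3276 = 27287 - 3276 = 24011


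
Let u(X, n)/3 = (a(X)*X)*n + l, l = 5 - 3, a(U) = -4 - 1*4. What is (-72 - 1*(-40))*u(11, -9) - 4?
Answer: -76228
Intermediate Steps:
a(U) = -8 (a(U) = -4 - 4 = -8)
l = 2
u(X, n) = 6 - 24*X*n (u(X, n) = 3*((-8*X)*n + 2) = 3*(-8*X*n + 2) = 3*(2 - 8*X*n) = 6 - 24*X*n)
(-72 - 1*(-40))*u(11, -9) - 4 = (-72 - 1*(-40))*(6 - 24*11*(-9)) - 4 = (-72 + 40)*(6 + 2376) - 4 = -32*2382 - 4 = -76224 - 4 = -76228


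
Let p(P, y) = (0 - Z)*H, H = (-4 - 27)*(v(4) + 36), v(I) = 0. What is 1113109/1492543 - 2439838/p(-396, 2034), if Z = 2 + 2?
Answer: -1818297104729/3331355976 ≈ -545.81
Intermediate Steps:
Z = 4
H = -1116 (H = (-4 - 27)*(0 + 36) = -31*36 = -1116)
p(P, y) = 4464 (p(P, y) = (0 - 1*4)*(-1116) = (0 - 4)*(-1116) = -4*(-1116) = 4464)
1113109/1492543 - 2439838/p(-396, 2034) = 1113109/1492543 - 2439838/4464 = 1113109*(1/1492543) - 2439838*1/4464 = 1113109/1492543 - 1219919/2232 = -1818297104729/3331355976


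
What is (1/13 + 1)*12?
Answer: 168/13 ≈ 12.923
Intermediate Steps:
(1/13 + 1)*12 = (14/13)*12 = 168/13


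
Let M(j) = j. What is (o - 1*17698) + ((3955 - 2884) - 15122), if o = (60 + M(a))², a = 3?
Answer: -27780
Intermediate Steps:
o = 3969 (o = (60 + 3)² = 63² = 3969)
(o - 1*17698) + ((3955 - 2884) - 15122) = (3969 - 1*17698) + ((3955 - 2884) - 15122) = (3969 - 17698) + (1071 - 15122) = -13729 - 14051 = -27780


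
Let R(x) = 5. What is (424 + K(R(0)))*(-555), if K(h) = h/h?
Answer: -235875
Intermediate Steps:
K(h) = 1
(424 + K(R(0)))*(-555) = (424 + 1)*(-555) = 425*(-555) = -235875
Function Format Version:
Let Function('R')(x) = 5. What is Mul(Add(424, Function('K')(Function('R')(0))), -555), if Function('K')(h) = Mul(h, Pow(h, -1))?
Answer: -235875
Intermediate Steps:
Function('K')(h) = 1
Mul(Add(424, Function('K')(Function('R')(0))), -555) = Mul(Add(424, 1), -555) = Mul(425, -555) = -235875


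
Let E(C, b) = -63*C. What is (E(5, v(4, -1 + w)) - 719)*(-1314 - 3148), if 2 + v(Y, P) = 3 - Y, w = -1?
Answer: 4613708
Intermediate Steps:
v(Y, P) = 1 - Y (v(Y, P) = -2 + (3 - Y) = 1 - Y)
(E(5, v(4, -1 + w)) - 719)*(-1314 - 3148) = (-63*5 - 719)*(-1314 - 3148) = (-315 - 719)*(-4462) = -1034*(-4462) = 4613708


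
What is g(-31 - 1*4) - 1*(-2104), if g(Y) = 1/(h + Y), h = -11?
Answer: 96783/46 ≈ 2104.0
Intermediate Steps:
g(Y) = 1/(-11 + Y)
g(-31 - 1*4) - 1*(-2104) = 1/(-11 + (-31 - 1*4)) - 1*(-2104) = 1/(-11 + (-31 - 4)) + 2104 = 1/(-11 - 35) + 2104 = 1/(-46) + 2104 = -1/46 + 2104 = 96783/46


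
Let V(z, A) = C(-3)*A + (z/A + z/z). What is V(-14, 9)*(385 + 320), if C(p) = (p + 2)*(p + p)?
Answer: 113035/3 ≈ 37678.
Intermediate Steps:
C(p) = 2*p*(2 + p) (C(p) = (2 + p)*(2*p) = 2*p*(2 + p))
V(z, A) = 1 + 6*A + z/A (V(z, A) = (2*(-3)*(2 - 3))*A + (z/A + z/z) = (2*(-3)*(-1))*A + (z/A + 1) = 6*A + (1 + z/A) = 1 + 6*A + z/A)
V(-14, 9)*(385 + 320) = (1 + 6*9 - 14/9)*(385 + 320) = (1 + 54 - 14*1/9)*705 = (1 + 54 - 14/9)*705 = (481/9)*705 = 113035/3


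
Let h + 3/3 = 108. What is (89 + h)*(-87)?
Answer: -17052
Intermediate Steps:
h = 107 (h = -1 + 108 = 107)
(89 + h)*(-87) = (89 + 107)*(-87) = 196*(-87) = -17052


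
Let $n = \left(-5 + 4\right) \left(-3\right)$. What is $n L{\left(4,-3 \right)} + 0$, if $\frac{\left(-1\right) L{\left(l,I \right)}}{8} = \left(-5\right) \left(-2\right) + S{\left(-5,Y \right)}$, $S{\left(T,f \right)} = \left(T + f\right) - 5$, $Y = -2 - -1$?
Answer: $24$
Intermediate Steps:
$Y = -1$ ($Y = -2 + 1 = -1$)
$S{\left(T,f \right)} = -5 + T + f$
$n = 3$ ($n = \left(-1\right) \left(-3\right) = 3$)
$L{\left(l,I \right)} = 8$ ($L{\left(l,I \right)} = - 8 \left(\left(-5\right) \left(-2\right) - 11\right) = - 8 \left(10 - 11\right) = \left(-8\right) \left(-1\right) = 8$)
$n L{\left(4,-3 \right)} + 0 = 3 \cdot 8 + 0 = 24 + 0 = 24$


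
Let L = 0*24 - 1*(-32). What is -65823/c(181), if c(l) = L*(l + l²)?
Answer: -65823/1054144 ≈ -0.062442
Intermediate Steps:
L = 32 (L = 0 + 32 = 32)
c(l) = 32*l + 32*l² (c(l) = 32*(l + l²) = 32*l + 32*l²)
-65823/c(181) = -65823*1/(5792*(1 + 181)) = -65823/(32*181*182) = -65823/1054144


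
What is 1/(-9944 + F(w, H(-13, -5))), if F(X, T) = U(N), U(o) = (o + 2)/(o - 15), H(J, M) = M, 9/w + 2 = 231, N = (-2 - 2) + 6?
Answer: -13/129276 ≈ -0.00010056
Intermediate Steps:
N = 2 (N = -4 + 6 = 2)
w = 9/229 (w = 9/(-2 + 231) = 9/229 ≈ 0.039301)
U(o) = (2 + o)/(-15 + o)
F(X, T) = -4/13 (F(X, T) = (2 + 2)/(-15 + 2) = 4/(-13) = -1/13*4 = -4/13)
1/(-9944 + F(w, H(-13, -5))) = 1/(-9944 - 4/13) = 1/(-129276/13) = -13/129276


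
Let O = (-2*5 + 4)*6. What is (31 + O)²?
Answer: 25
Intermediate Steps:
O = -36 (O = (-10 + 4)*6 = -6*6 = -36)
(31 + O)² = (31 - 36)² = (-5)² = 25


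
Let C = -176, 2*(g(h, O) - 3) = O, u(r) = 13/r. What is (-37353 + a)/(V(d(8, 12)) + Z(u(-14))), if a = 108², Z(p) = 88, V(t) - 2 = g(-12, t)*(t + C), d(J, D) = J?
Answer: 8563/362 ≈ 23.655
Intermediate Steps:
g(h, O) = 3 + O/2
V(t) = 2 + (-176 + t)*(3 + t/2) (V(t) = 2 + (3 + t/2)*(t - 176) = 2 + (3 + t/2)*(-176 + t) = 2 + (-176 + t)*(3 + t/2))
a = 11664
(-37353 + a)/(V(d(8, 12)) + Z(u(-14))) = (-37353 + 11664)/((-526 + (½)*8² - 85*8) + 88) = -25689/((-526 + (½)*64 - 680) + 88) = -25689/((-526 + 32 - 680) + 88) = -25689/(-1174 + 88) = -25689/(-1086) = -25689*(-1/1086) = 8563/362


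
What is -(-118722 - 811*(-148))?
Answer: -1306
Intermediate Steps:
-(-118722 - 811*(-148)) = -(-118722 + 120028) = -1*1306 = -1306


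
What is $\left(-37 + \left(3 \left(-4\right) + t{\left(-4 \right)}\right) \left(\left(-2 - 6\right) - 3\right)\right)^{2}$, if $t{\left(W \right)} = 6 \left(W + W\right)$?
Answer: $388129$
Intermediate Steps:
$t{\left(W \right)} = 12 W$ ($t{\left(W \right)} = 6 \cdot 2 W = 12 W$)
$\left(-37 + \left(3 \left(-4\right) + t{\left(-4 \right)}\right) \left(\left(-2 - 6\right) - 3\right)\right)^{2} = \left(-37 + \left(3 \left(-4\right) + 12 \left(-4\right)\right) \left(\left(-2 - 6\right) - 3\right)\right)^{2} = \left(-37 + \left(-12 - 48\right) \left(\left(-2 - 6\right) - 3\right)\right)^{2} = \left(-37 - 60 \left(-8 - 3\right)\right)^{2} = \left(-37 - -660\right)^{2} = \left(-37 + 660\right)^{2} = 623^{2} = 388129$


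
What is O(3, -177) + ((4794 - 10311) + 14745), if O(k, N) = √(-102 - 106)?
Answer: 9228 + 4*I*√13 ≈ 9228.0 + 14.422*I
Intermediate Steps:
O(k, N) = 4*I*√13 (O(k, N) = √(-208) = 4*I*√13)
O(3, -177) + ((4794 - 10311) + 14745) = 4*I*√13 + ((4794 - 10311) + 14745) = 4*I*√13 + (-5517 + 14745) = 4*I*√13 + 9228 = 9228 + 4*I*√13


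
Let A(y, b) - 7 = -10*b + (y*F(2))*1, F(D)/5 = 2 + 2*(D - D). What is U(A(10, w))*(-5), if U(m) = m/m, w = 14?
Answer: -5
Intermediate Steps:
F(D) = 10 (F(D) = 5*(2 + 2*(D - D)) = 5*(2 + 2*0) = 5*(2 + 0) = 5*2 = 10)
A(y, b) = 7 - 10*b + 10*y (A(y, b) = 7 + (-10*b + (y*10)*1) = 7 + (-10*b + (10*y)*1) = 7 + (-10*b + 10*y) = 7 - 10*b + 10*y)
U(m) = 1
U(A(10, w))*(-5) = 1*(-5) = -5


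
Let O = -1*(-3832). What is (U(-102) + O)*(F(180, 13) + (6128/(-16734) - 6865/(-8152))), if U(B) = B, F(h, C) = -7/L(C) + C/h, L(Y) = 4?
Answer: -458654473807/102311676 ≈ -4482.9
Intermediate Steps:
F(h, C) = -7/4 + C/h
O = 3832
(U(-102) + O)*(F(180, 13) + (6128/(-16734) - 6865/(-8152))) = (-102 + 3832)*((-7/4 + 13/180) + (6128/(-16734) - 6865/(-8152))) = 3730*((-7/4 + 13*(1/180)) + (6128*(-1/16734) - 6865*(-1/8152))) = 3730*((-7/4 + 13/180) + (-3064/8367 + 6865/8152)) = 3730*(-151/90 + 32461727/68207784) = 3730*(-1229636659/1023116760) = -458654473807/102311676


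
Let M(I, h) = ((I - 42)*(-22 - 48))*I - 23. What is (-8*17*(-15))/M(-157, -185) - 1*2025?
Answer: -86838115/42883 ≈ -2025.0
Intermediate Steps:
M(I, h) = -23 + I*(2940 - 70*I) (M(I, h) = ((-42 + I)*(-70))*I - 23 = (2940 - 70*I)*I - 23 = I*(2940 - 70*I) - 23 = -23 + I*(2940 - 70*I))
(-8*17*(-15))/M(-157, -185) - 1*2025 = (-8*17*(-15))/(-23 - 70*(-157)**2 + 2940*(-157)) - 1*2025 = (-136*(-15))/(-23 - 70*24649 - 461580) - 2025 = 2040/(-23 - 1725430 - 461580) - 2025 = 2040/(-2187033) - 2025 = 2040*(-1/2187033) - 2025 = -40/42883 - 2025 = -86838115/42883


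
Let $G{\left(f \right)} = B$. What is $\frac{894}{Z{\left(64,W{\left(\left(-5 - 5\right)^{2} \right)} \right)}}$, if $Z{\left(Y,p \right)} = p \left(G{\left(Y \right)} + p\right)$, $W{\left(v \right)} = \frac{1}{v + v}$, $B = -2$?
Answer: $- \frac{11920000}{133} \approx -89624.0$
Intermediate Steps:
$W{\left(v \right)} = \frac{1}{2 v}$
$G{\left(f \right)} = -2$
$Z{\left(Y,p \right)} = p \left(-2 + p\right)$
$\frac{894}{Z{\left(64,W{\left(\left(-5 - 5\right)^{2} \right)} \right)}} = \frac{894}{\frac{1}{2 \left(-5 - 5\right)^{2}} \left(-2 + \frac{1}{2 \left(-5 - 5\right)^{2}}\right)} = \frac{894}{\frac{1}{2 \left(-10\right)^{2}} \left(-2 + \frac{1}{2 \left(-10\right)^{2}}\right)} = \frac{894}{\frac{1}{2 \cdot 100} \left(-2 + \frac{1}{2 \cdot 100}\right)} = \frac{894}{\frac{1}{2} \cdot \frac{1}{100} \left(-2 + \frac{1}{2} \cdot \frac{1}{100}\right)} = \frac{894}{\frac{1}{200} \left(-2 + \frac{1}{200}\right)} = \frac{894}{\frac{1}{200} \left(- \frac{399}{200}\right)} = \frac{894}{- \frac{399}{40000}} = 894 \left(- \frac{40000}{399}\right) = - \frac{11920000}{133}$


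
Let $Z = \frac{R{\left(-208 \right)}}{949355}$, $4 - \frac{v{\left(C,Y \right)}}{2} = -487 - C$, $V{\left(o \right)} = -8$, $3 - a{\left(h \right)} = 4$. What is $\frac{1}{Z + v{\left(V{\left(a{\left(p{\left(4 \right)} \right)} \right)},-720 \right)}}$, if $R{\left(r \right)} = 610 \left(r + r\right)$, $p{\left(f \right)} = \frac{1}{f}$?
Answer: $\frac{189871}{183364634} \approx 0.0010355$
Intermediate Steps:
$a{\left(h \right)} = -1$ ($a{\left(h \right)} = 3 - 4 = -1$)
$R{\left(r \right)} = 1220 r$ ($R{\left(r \right)} = 610 \cdot 2 r = 1220 r$)
$v{\left(C,Y \right)} = 982 + 2 C$ ($v{\left(C,Y \right)} = 8 - 2 \left(-487 - C\right) = 8 + \left(974 + 2 C\right) = 982 + 2 C$)
$Z = - \frac{50752}{189871}$ ($Z = \frac{1220 \left(-208\right)}{949355} = \left(-253760\right) \frac{1}{949355} = - \frac{50752}{189871} \approx -0.2673$)
$\frac{1}{Z + v{\left(V{\left(a{\left(p{\left(4 \right)} \right)} \right)},-720 \right)}} = \frac{1}{- \frac{50752}{189871} + \left(982 + 2 \left(-8\right)\right)} = \frac{1}{- \frac{50752}{189871} + \left(982 - 16\right)} = \frac{1}{- \frac{50752}{189871} + 966} = \frac{1}{\frac{183364634}{189871}} = \frac{189871}{183364634}$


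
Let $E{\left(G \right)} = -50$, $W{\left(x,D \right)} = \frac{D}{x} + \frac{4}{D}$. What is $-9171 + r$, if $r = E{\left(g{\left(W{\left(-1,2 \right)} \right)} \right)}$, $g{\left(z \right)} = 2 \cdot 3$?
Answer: $-9221$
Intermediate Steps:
$W{\left(x,D \right)} = \frac{4}{D} + \frac{D}{x}$
$g{\left(z \right)} = 6$
$r = -50$
$-9171 + r = -9171 - 50 = -9221$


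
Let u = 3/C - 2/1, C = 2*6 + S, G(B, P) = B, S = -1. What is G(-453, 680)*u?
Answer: 8607/11 ≈ 782.45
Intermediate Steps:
C = 11 (C = 2*6 - 1 = 12 - 1 = 11)
u = -19/11 (u = 3/11 - 2/1 = 3*(1/11) - 2*1 = 3/11 - 2 = -19/11 ≈ -1.7273)
G(-453, 680)*u = -453*(-19/11) = 8607/11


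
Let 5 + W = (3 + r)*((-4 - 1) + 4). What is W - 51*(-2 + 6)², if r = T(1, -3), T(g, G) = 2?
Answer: -826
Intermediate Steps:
r = 2
W = -10 (W = -5 + (3 + 2)*((-4 - 1) + 4) = -5 + 5*(-5 + 4) = -5 + 5*(-1) = -5 - 5 = -10)
W - 51*(-2 + 6)² = -10 - 51*(-2 + 6)² = -10 - 51*4² = -10 - 51*16 = -10 - 816 = -826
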